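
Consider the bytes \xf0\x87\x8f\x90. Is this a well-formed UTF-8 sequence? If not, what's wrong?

Leading byte 0xF0 = 11110000 → 4-byte form.
Continuation bytes all match 10xxxxxx. Payload decodes to 0x73D0.
But 0x73D0 < 0x10000, the minimum for a 4-byte sequence — this is an overlong encoding.

invalid (overlong encoding)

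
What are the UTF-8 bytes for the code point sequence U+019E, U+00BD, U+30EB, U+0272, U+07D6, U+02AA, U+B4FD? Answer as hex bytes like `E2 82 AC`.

C6 9E C2 BD E3 83 AB C9 B2 DF 96 CA AA EB 93 BD

U+019E: 2-byte form → C6 9E.
U+00BD: 2-byte form → C2 BD.
U+30EB: 3-byte form → E3 83 AB.
U+0272: 2-byte form → C9 B2.
U+07D6: 2-byte form → DF 96.
U+02AA: 2-byte form → CA AA.
U+B4FD: 3-byte form → EB 93 BD.
Concatenated (16 bytes): C6 9E C2 BD E3 83 AB C9 B2 DF 96 CA AA EB 93 BD.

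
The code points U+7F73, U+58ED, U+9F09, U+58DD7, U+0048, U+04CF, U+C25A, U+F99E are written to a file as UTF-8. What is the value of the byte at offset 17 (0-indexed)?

0x89

U+7F73 → 3-byte form E7 BD B3 at offsets 0–2.
U+58ED → 3-byte form E5 A3 AD at offsets 3–5.
U+9F09 → 3-byte form E9 BC 89 at offsets 6–8.
U+58DD7 → 4-byte form F1 98 B7 97 at offsets 9–12.
U+0048 → 1-byte form 48 at offsets 13–13.
U+04CF → 2-byte form D3 8F at offsets 14–15.
U+C25A → 3-byte form EC 89 9A at offsets 16–18.
Offset 17 falls in char 7's range; it's byte 2 of EC 89 9A = 0x89.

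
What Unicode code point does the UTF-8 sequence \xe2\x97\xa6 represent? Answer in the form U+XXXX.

Leading byte 0xE2 = 11100010 matches 1110xxxx → 3-byte sequence.
Byte 1: 0xE2 = 11100010, payload 0010 (4 bits).
Byte 2: 0x97 = 10010111 (10xxxxxx ✓), payload 010111.
Byte 3: 0xA6 = 10100110 (10xxxxxx ✓), payload 100110.
Concatenate: 0010010111100110 = 0x25E6 (16 bits → U+25E6).

U+25E6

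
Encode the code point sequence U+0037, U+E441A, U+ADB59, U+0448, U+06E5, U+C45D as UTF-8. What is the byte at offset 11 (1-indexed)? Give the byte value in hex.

0x88

1-indexed offset 11 is 0-indexed offset 10.
U+0037 → 1-byte form 37 at offsets 0–0.
U+E441A → 4-byte form F3 A4 90 9A at offsets 1–4.
U+ADB59 → 4-byte form F2 AD AD 99 at offsets 5–8.
U+0448 → 2-byte form D1 88 at offsets 9–10.
Offset 10 falls in char 4's range; it's byte 2 of D1 88 = 0x88.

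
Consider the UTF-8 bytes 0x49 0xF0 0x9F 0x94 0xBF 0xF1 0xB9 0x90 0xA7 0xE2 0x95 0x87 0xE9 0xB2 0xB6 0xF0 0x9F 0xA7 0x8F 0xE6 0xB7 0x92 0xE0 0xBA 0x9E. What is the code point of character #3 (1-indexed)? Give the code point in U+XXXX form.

Offset 0: leading byte 0x49 = 01001001 → 1-byte char #1 = 49.
Offset 1: leading byte 0xF0 = 11110000 → 4-byte char #2 = F0 9F 94 BF.
Offset 5: leading byte 0xF1 = 11110001 → 4-byte char #3 = F1 B9 90 A7.
Leading byte 0xF1 = 11110001 matches 11110xxx → 4-byte sequence.
Byte 1: 0xF1 = 11110001, payload 001 (3 bits).
Byte 2: 0xB9 = 10111001 (10xxxxxx ✓), payload 111001.
Byte 3: 0x90 = 10010000 (10xxxxxx ✓), payload 010000.
Byte 4: 0xA7 = 10100111 (10xxxxxx ✓), payload 100111.
Concatenate: 001111001010000100111 = 0x79427 (21 bits → U+79427).

U+79427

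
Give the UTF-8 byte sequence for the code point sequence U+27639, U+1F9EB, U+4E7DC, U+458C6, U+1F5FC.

U+27639: 4-byte form → F0 A7 98 B9.
U+1F9EB: 4-byte form → F0 9F A7 AB.
U+4E7DC: 4-byte form → F1 8E 9F 9C.
U+458C6: 4-byte form → F1 85 A3 86.
U+1F5FC: 4-byte form → F0 9F 97 BC.
Concatenated (20 bytes): F0 A7 98 B9 F0 9F A7 AB F1 8E 9F 9C F1 85 A3 86 F0 9F 97 BC.

F0 A7 98 B9 F0 9F A7 AB F1 8E 9F 9C F1 85 A3 86 F0 9F 97 BC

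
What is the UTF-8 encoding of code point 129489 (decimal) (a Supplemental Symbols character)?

U+1F9D1 = 0x1F9D1 = 129489 decimal. In range U+10000–U+10FFFF → 4-byte form: 11110xxx 10xxxxxx 10xxxxxx 10xxxxxx.
Binary (21 bits): 000011111100111010001.
Split 3+6+6+6: 000 | 011111 | 100111 | 010001.
Byte 1: 11110000 = 0xF0.
Byte 2: 10011111 = 0x9F.
Byte 3: 10100111 = 0xA7.
Byte 4: 10010001 = 0x91.

F0 9F A7 91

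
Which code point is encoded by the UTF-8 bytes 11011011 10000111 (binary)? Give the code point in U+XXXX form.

Leading byte 0xDB = 11011011 matches 110xxxxx → 2-byte sequence.
Byte 1: 0xDB = 11011011, payload 11011 (5 bits).
Byte 2: 0x87 = 10000111 (10xxxxxx ✓), payload 000111.
Concatenate: 11011000111 = 0x6C7 (11 bits → U+06C7).

U+06C7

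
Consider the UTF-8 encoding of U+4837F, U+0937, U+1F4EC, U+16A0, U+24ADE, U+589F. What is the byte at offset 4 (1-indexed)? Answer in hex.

0xBF

1-indexed offset 4 is 0-indexed offset 3.
U+4837F → 4-byte form F1 88 8D BF at offsets 0–3.
Offset 3 falls in char 1's range; it's byte 4 of F1 88 8D BF = 0xBF.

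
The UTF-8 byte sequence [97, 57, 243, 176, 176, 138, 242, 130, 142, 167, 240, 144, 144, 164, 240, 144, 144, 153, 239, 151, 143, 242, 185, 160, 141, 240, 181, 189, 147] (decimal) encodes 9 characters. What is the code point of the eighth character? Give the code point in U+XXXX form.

Offset 0: leading byte 0x61 = 01100001 → 1-byte char #1 = 61.
Offset 1: leading byte 0x39 = 00111001 → 1-byte char #2 = 39.
Offset 2: leading byte 0xF3 = 11110011 → 4-byte char #3 = F3 B0 B0 8A.
Offset 6: leading byte 0xF2 = 11110010 → 4-byte char #4 = F2 82 8E A7.
Offset 10: leading byte 0xF0 = 11110000 → 4-byte char #5 = F0 90 90 A4.
Offset 14: leading byte 0xF0 = 11110000 → 4-byte char #6 = F0 90 90 99.
Offset 18: leading byte 0xEF = 11101111 → 3-byte char #7 = EF 97 8F.
Offset 21: leading byte 0xF2 = 11110010 → 4-byte char #8 = F2 B9 A0 8D.
Leading byte 0xF2 = 11110010 matches 11110xxx → 4-byte sequence.
Byte 1: 0xF2 = 11110010, payload 010 (3 bits).
Byte 2: 0xB9 = 10111001 (10xxxxxx ✓), payload 111001.
Byte 3: 0xA0 = 10100000 (10xxxxxx ✓), payload 100000.
Byte 4: 0x8D = 10001101 (10xxxxxx ✓), payload 001101.
Concatenate: 010111001100000001101 = 0xB980D (21 bits → U+B980D).

U+B980D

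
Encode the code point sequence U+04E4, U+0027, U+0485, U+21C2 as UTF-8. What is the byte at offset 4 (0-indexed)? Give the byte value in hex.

U+04E4 → 2-byte form D3 A4 at offsets 0–1.
U+0027 → 1-byte form 27 at offsets 2–2.
U+0485 → 2-byte form D2 85 at offsets 3–4.
Offset 4 falls in char 3's range; it's byte 2 of D2 85 = 0x85.

0x85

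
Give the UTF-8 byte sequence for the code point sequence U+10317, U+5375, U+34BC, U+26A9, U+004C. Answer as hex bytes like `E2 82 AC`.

U+10317: 4-byte form → F0 90 8C 97.
U+5375: 3-byte form → E5 8D B5.
U+34BC: 3-byte form → E3 92 BC.
U+26A9: 3-byte form → E2 9A A9.
U+004C: 1-byte form → 4C.
Concatenated (14 bytes): F0 90 8C 97 E5 8D B5 E3 92 BC E2 9A A9 4C.

F0 90 8C 97 E5 8D B5 E3 92 BC E2 9A A9 4C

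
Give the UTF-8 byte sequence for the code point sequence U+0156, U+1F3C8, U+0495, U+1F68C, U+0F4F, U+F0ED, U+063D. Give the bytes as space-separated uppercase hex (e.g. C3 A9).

U+0156: 2-byte form → C5 96.
U+1F3C8: 4-byte form → F0 9F 8F 88.
U+0495: 2-byte form → D2 95.
U+1F68C: 4-byte form → F0 9F 9A 8C.
U+0F4F: 3-byte form → E0 BD 8F.
U+F0ED: 3-byte form → EF 83 AD.
U+063D: 2-byte form → D8 BD.
Concatenated (20 bytes): C5 96 F0 9F 8F 88 D2 95 F0 9F 9A 8C E0 BD 8F EF 83 AD D8 BD.

C5 96 F0 9F 8F 88 D2 95 F0 9F 9A 8C E0 BD 8F EF 83 AD D8 BD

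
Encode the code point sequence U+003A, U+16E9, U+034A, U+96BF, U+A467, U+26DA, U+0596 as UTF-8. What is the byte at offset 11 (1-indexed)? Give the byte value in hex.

0x91

1-indexed offset 11 is 0-indexed offset 10.
U+003A → 1-byte form 3A at offsets 0–0.
U+16E9 → 3-byte form E1 9B A9 at offsets 1–3.
U+034A → 2-byte form CD 8A at offsets 4–5.
U+96BF → 3-byte form E9 9A BF at offsets 6–8.
U+A467 → 3-byte form EA 91 A7 at offsets 9–11.
Offset 10 falls in char 5's range; it's byte 2 of EA 91 A7 = 0x91.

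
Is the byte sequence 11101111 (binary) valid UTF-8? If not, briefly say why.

Leading byte 0xEF = 11101111 → 3-byte form, but only 1 byte is present.

invalid (sequence truncated)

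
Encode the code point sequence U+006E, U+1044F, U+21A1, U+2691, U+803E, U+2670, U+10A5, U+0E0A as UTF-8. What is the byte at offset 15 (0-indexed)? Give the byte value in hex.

0x99

U+006E → 1-byte form 6E at offsets 0–0.
U+1044F → 4-byte form F0 90 91 8F at offsets 1–4.
U+21A1 → 3-byte form E2 86 A1 at offsets 5–7.
U+2691 → 3-byte form E2 9A 91 at offsets 8–10.
U+803E → 3-byte form E8 80 BE at offsets 11–13.
U+2670 → 3-byte form E2 99 B0 at offsets 14–16.
Offset 15 falls in char 6's range; it's byte 2 of E2 99 B0 = 0x99.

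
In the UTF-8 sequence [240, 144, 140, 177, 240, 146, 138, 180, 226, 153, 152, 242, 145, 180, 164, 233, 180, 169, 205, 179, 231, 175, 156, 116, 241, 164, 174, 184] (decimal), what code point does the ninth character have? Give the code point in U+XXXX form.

Offset 0: leading byte 0xF0 = 11110000 → 4-byte char #1 = F0 90 8C B1.
Offset 4: leading byte 0xF0 = 11110000 → 4-byte char #2 = F0 92 8A B4.
Offset 8: leading byte 0xE2 = 11100010 → 3-byte char #3 = E2 99 98.
Offset 11: leading byte 0xF2 = 11110010 → 4-byte char #4 = F2 91 B4 A4.
Offset 15: leading byte 0xE9 = 11101001 → 3-byte char #5 = E9 B4 A9.
Offset 18: leading byte 0xCD = 11001101 → 2-byte char #6 = CD B3.
Offset 20: leading byte 0xE7 = 11100111 → 3-byte char #7 = E7 AF 9C.
Offset 23: leading byte 0x74 = 01110100 → 1-byte char #8 = 74.
Offset 24: leading byte 0xF1 = 11110001 → 4-byte char #9 = F1 A4 AE B8.
Leading byte 0xF1 = 11110001 matches 11110xxx → 4-byte sequence.
Byte 1: 0xF1 = 11110001, payload 001 (3 bits).
Byte 2: 0xA4 = 10100100 (10xxxxxx ✓), payload 100100.
Byte 3: 0xAE = 10101110 (10xxxxxx ✓), payload 101110.
Byte 4: 0xB8 = 10111000 (10xxxxxx ✓), payload 111000.
Concatenate: 001100100101110111000 = 0x64BB8 (21 bits → U+64BB8).

U+64BB8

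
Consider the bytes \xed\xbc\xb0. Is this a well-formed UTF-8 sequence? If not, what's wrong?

invalid (encodes a surrogate (U+D800–U+DFFF))

Structurally a 3-byte sequence; payload = 0xDF30.
But 0xDF30 is in U+D800–U+DFFF, the surrogate range. Surrogates are not Unicode scalar values and are forbidden in UTF-8.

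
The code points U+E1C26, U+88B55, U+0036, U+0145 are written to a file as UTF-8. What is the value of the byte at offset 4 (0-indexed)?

U+E1C26 → 4-byte form F3 A1 B0 A6 at offsets 0–3.
U+88B55 → 4-byte form F2 88 AD 95 at offsets 4–7.
Offset 4 falls in char 2's range; it's byte 1 of F2 88 AD 95 = 0xF2.

0xF2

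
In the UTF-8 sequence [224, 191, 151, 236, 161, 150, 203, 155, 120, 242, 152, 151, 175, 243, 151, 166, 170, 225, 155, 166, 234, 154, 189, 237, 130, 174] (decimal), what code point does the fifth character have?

Offset 0: leading byte 0xE0 = 11100000 → 3-byte char #1 = E0 BF 97.
Offset 3: leading byte 0xEC = 11101100 → 3-byte char #2 = EC A1 96.
Offset 6: leading byte 0xCB = 11001011 → 2-byte char #3 = CB 9B.
Offset 8: leading byte 0x78 = 01111000 → 1-byte char #4 = 78.
Offset 9: leading byte 0xF2 = 11110010 → 4-byte char #5 = F2 98 97 AF.
Leading byte 0xF2 = 11110010 matches 11110xxx → 4-byte sequence.
Byte 1: 0xF2 = 11110010, payload 010 (3 bits).
Byte 2: 0x98 = 10011000 (10xxxxxx ✓), payload 011000.
Byte 3: 0x97 = 10010111 (10xxxxxx ✓), payload 010111.
Byte 4: 0xAF = 10101111 (10xxxxxx ✓), payload 101111.
Concatenate: 010011000010111101111 = 0x985EF (21 bits → U+985EF).

U+985EF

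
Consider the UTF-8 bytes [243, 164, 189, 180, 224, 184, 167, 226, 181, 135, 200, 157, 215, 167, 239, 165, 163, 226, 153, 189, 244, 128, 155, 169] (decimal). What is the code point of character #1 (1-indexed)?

Offset 0: leading byte 0xF3 = 11110011 → 4-byte char #1 = F3 A4 BD B4.
Leading byte 0xF3 = 11110011 matches 11110xxx → 4-byte sequence.
Byte 1: 0xF3 = 11110011, payload 011 (3 bits).
Byte 2: 0xA4 = 10100100 (10xxxxxx ✓), payload 100100.
Byte 3: 0xBD = 10111101 (10xxxxxx ✓), payload 111101.
Byte 4: 0xB4 = 10110100 (10xxxxxx ✓), payload 110100.
Concatenate: 011100100111101110100 = 0xE4F74 (21 bits → U+E4F74).

U+E4F74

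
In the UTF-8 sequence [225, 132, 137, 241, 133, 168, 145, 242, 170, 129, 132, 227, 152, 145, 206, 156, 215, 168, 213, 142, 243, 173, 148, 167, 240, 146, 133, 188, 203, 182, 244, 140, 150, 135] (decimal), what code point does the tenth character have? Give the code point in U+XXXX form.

U+02F6

Offset 0: leading byte 0xE1 = 11100001 → 3-byte char #1 = E1 84 89.
Offset 3: leading byte 0xF1 = 11110001 → 4-byte char #2 = F1 85 A8 91.
Offset 7: leading byte 0xF2 = 11110010 → 4-byte char #3 = F2 AA 81 84.
Offset 11: leading byte 0xE3 = 11100011 → 3-byte char #4 = E3 98 91.
Offset 14: leading byte 0xCE = 11001110 → 2-byte char #5 = CE 9C.
Offset 16: leading byte 0xD7 = 11010111 → 2-byte char #6 = D7 A8.
Offset 18: leading byte 0xD5 = 11010101 → 2-byte char #7 = D5 8E.
Offset 20: leading byte 0xF3 = 11110011 → 4-byte char #8 = F3 AD 94 A7.
Offset 24: leading byte 0xF0 = 11110000 → 4-byte char #9 = F0 92 85 BC.
Offset 28: leading byte 0xCB = 11001011 → 2-byte char #10 = CB B6.
Leading byte 0xCB = 11001011 matches 110xxxxx → 2-byte sequence.
Byte 1: 0xCB = 11001011, payload 01011 (5 bits).
Byte 2: 0xB6 = 10110110 (10xxxxxx ✓), payload 110110.
Concatenate: 01011110110 = 0x2F6 (11 bits → U+02F6).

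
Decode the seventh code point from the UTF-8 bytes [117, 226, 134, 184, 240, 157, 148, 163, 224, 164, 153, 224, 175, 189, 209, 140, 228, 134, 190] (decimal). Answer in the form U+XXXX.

Offset 0: leading byte 0x75 = 01110101 → 1-byte char #1 = 75.
Offset 1: leading byte 0xE2 = 11100010 → 3-byte char #2 = E2 86 B8.
Offset 4: leading byte 0xF0 = 11110000 → 4-byte char #3 = F0 9D 94 A3.
Offset 8: leading byte 0xE0 = 11100000 → 3-byte char #4 = E0 A4 99.
Offset 11: leading byte 0xE0 = 11100000 → 3-byte char #5 = E0 AF BD.
Offset 14: leading byte 0xD1 = 11010001 → 2-byte char #6 = D1 8C.
Offset 16: leading byte 0xE4 = 11100100 → 3-byte char #7 = E4 86 BE.
Leading byte 0xE4 = 11100100 matches 1110xxxx → 3-byte sequence.
Byte 1: 0xE4 = 11100100, payload 0100 (4 bits).
Byte 2: 0x86 = 10000110 (10xxxxxx ✓), payload 000110.
Byte 3: 0xBE = 10111110 (10xxxxxx ✓), payload 111110.
Concatenate: 0100000110111110 = 0x41BE (16 bits → U+41BE).

U+41BE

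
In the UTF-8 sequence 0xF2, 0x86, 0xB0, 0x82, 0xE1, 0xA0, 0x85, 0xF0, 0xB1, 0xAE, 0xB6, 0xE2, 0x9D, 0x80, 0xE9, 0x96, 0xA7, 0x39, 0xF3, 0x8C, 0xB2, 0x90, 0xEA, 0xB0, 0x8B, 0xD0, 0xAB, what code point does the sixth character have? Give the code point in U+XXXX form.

Offset 0: leading byte 0xF2 = 11110010 → 4-byte char #1 = F2 86 B0 82.
Offset 4: leading byte 0xE1 = 11100001 → 3-byte char #2 = E1 A0 85.
Offset 7: leading byte 0xF0 = 11110000 → 4-byte char #3 = F0 B1 AE B6.
Offset 11: leading byte 0xE2 = 11100010 → 3-byte char #4 = E2 9D 80.
Offset 14: leading byte 0xE9 = 11101001 → 3-byte char #5 = E9 96 A7.
Offset 17: leading byte 0x39 = 00111001 → 1-byte char #6 = 39.
Leading byte 0x39 = 00111001 matches 0xxxxxxx → 1-byte sequence.
Byte 1: 0x39 = 00111001, payload 0111001 (7 bits).
Concatenate: 0111001 = 0x39 (7 bits → U+0039).

U+0039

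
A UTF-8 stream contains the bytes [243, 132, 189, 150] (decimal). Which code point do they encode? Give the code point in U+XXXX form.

Leading byte 0xF3 = 11110011 matches 11110xxx → 4-byte sequence.
Byte 1: 0xF3 = 11110011, payload 011 (3 bits).
Byte 2: 0x84 = 10000100 (10xxxxxx ✓), payload 000100.
Byte 3: 0xBD = 10111101 (10xxxxxx ✓), payload 111101.
Byte 4: 0x96 = 10010110 (10xxxxxx ✓), payload 010110.
Concatenate: 011000100111101010110 = 0xC4F56 (21 bits → U+C4F56).

U+C4F56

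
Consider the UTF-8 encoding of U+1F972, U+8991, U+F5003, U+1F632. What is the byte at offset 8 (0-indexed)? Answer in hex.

U+1F972 → 4-byte form F0 9F A5 B2 at offsets 0–3.
U+8991 → 3-byte form E8 A6 91 at offsets 4–6.
U+F5003 → 4-byte form F3 B5 80 83 at offsets 7–10.
Offset 8 falls in char 3's range; it's byte 2 of F3 B5 80 83 = 0xB5.

0xB5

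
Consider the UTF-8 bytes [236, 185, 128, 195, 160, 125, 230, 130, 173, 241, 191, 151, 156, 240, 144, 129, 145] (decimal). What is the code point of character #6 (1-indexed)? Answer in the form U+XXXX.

U+10051

Offset 0: leading byte 0xEC = 11101100 → 3-byte char #1 = EC B9 80.
Offset 3: leading byte 0xC3 = 11000011 → 2-byte char #2 = C3 A0.
Offset 5: leading byte 0x7D = 01111101 → 1-byte char #3 = 7D.
Offset 6: leading byte 0xE6 = 11100110 → 3-byte char #4 = E6 82 AD.
Offset 9: leading byte 0xF1 = 11110001 → 4-byte char #5 = F1 BF 97 9C.
Offset 13: leading byte 0xF0 = 11110000 → 4-byte char #6 = F0 90 81 91.
Leading byte 0xF0 = 11110000 matches 11110xxx → 4-byte sequence.
Byte 1: 0xF0 = 11110000, payload 000 (3 bits).
Byte 2: 0x90 = 10010000 (10xxxxxx ✓), payload 010000.
Byte 3: 0x81 = 10000001 (10xxxxxx ✓), payload 000001.
Byte 4: 0x91 = 10010001 (10xxxxxx ✓), payload 010001.
Concatenate: 000010000000001010001 = 0x10051 (21 bits → U+10051).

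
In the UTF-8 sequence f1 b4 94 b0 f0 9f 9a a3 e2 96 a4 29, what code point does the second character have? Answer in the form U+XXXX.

Offset 0: leading byte 0xF1 = 11110001 → 4-byte char #1 = F1 B4 94 B0.
Offset 4: leading byte 0xF0 = 11110000 → 4-byte char #2 = F0 9F 9A A3.
Leading byte 0xF0 = 11110000 matches 11110xxx → 4-byte sequence.
Byte 1: 0xF0 = 11110000, payload 000 (3 bits).
Byte 2: 0x9F = 10011111 (10xxxxxx ✓), payload 011111.
Byte 3: 0x9A = 10011010 (10xxxxxx ✓), payload 011010.
Byte 4: 0xA3 = 10100011 (10xxxxxx ✓), payload 100011.
Concatenate: 000011111011010100011 = 0x1F6A3 (21 bits → U+1F6A3).

U+1F6A3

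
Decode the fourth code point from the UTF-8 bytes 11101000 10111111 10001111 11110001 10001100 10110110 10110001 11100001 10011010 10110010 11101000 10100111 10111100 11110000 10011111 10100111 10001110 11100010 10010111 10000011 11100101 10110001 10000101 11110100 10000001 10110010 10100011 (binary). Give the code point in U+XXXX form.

Offset 0: leading byte 0xE8 = 11101000 → 3-byte char #1 = E8 BF 8F.
Offset 3: leading byte 0xF1 = 11110001 → 4-byte char #2 = F1 8C B6 B1.
Offset 7: leading byte 0xE1 = 11100001 → 3-byte char #3 = E1 9A B2.
Offset 10: leading byte 0xE8 = 11101000 → 3-byte char #4 = E8 A7 BC.
Leading byte 0xE8 = 11101000 matches 1110xxxx → 3-byte sequence.
Byte 1: 0xE8 = 11101000, payload 1000 (4 bits).
Byte 2: 0xA7 = 10100111 (10xxxxxx ✓), payload 100111.
Byte 3: 0xBC = 10111100 (10xxxxxx ✓), payload 111100.
Concatenate: 1000100111111100 = 0x89FC (16 bits → U+89FC).

U+89FC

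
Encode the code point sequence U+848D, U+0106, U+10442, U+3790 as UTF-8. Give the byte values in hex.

U+848D: 3-byte form → E8 92 8D.
U+0106: 2-byte form → C4 86.
U+10442: 4-byte form → F0 90 91 82.
U+3790: 3-byte form → E3 9E 90.
Concatenated (12 bytes): E8 92 8D C4 86 F0 90 91 82 E3 9E 90.

E8 92 8D C4 86 F0 90 91 82 E3 9E 90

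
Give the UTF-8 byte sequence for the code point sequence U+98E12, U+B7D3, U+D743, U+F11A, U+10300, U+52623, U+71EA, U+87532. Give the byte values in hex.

U+98E12: 4-byte form → F2 98 B8 92.
U+B7D3: 3-byte form → EB 9F 93.
U+D743: 3-byte form → ED 9D 83.
U+F11A: 3-byte form → EF 84 9A.
U+10300: 4-byte form → F0 90 8C 80.
U+52623: 4-byte form → F1 92 98 A3.
U+71EA: 3-byte form → E7 87 AA.
U+87532: 4-byte form → F2 87 94 B2.
Concatenated (28 bytes): F2 98 B8 92 EB 9F 93 ED 9D 83 EF 84 9A F0 90 8C 80 F1 92 98 A3 E7 87 AA F2 87 94 B2.

F2 98 B8 92 EB 9F 93 ED 9D 83 EF 84 9A F0 90 8C 80 F1 92 98 A3 E7 87 AA F2 87 94 B2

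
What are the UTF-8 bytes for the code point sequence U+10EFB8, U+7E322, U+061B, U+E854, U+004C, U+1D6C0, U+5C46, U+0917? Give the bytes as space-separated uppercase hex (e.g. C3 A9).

F4 8E BE B8 F1 BE 8C A2 D8 9B EE A1 94 4C F0 9D 9B 80 E5 B1 86 E0 A4 97

U+10EFB8: 4-byte form → F4 8E BE B8.
U+7E322: 4-byte form → F1 BE 8C A2.
U+061B: 2-byte form → D8 9B.
U+E854: 3-byte form → EE A1 94.
U+004C: 1-byte form → 4C.
U+1D6C0: 4-byte form → F0 9D 9B 80.
U+5C46: 3-byte form → E5 B1 86.
U+0917: 3-byte form → E0 A4 97.
Concatenated (24 bytes): F4 8E BE B8 F1 BE 8C A2 D8 9B EE A1 94 4C F0 9D 9B 80 E5 B1 86 E0 A4 97.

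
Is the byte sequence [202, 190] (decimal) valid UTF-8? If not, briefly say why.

Leading byte 0xCA = 11001010 → 2-byte form.
Continuation bytes 0xBE=10111110 all match 10xxxxxx.
Decoded value 0x2BE is ≥ 0x80 (shortest form) and not a surrogate.

valid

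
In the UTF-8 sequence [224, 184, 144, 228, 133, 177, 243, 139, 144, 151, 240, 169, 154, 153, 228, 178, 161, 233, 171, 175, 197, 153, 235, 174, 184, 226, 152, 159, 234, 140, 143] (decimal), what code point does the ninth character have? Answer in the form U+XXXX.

U+261F

Offset 0: leading byte 0xE0 = 11100000 → 3-byte char #1 = E0 B8 90.
Offset 3: leading byte 0xE4 = 11100100 → 3-byte char #2 = E4 85 B1.
Offset 6: leading byte 0xF3 = 11110011 → 4-byte char #3 = F3 8B 90 97.
Offset 10: leading byte 0xF0 = 11110000 → 4-byte char #4 = F0 A9 9A 99.
Offset 14: leading byte 0xE4 = 11100100 → 3-byte char #5 = E4 B2 A1.
Offset 17: leading byte 0xE9 = 11101001 → 3-byte char #6 = E9 AB AF.
Offset 20: leading byte 0xC5 = 11000101 → 2-byte char #7 = C5 99.
Offset 22: leading byte 0xEB = 11101011 → 3-byte char #8 = EB AE B8.
Offset 25: leading byte 0xE2 = 11100010 → 3-byte char #9 = E2 98 9F.
Leading byte 0xE2 = 11100010 matches 1110xxxx → 3-byte sequence.
Byte 1: 0xE2 = 11100010, payload 0010 (4 bits).
Byte 2: 0x98 = 10011000 (10xxxxxx ✓), payload 011000.
Byte 3: 0x9F = 10011111 (10xxxxxx ✓), payload 011111.
Concatenate: 0010011000011111 = 0x261F (16 bits → U+261F).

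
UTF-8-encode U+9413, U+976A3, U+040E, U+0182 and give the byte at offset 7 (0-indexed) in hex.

0xD0

U+9413 → 3-byte form E9 90 93 at offsets 0–2.
U+976A3 → 4-byte form F2 97 9A A3 at offsets 3–6.
U+040E → 2-byte form D0 8E at offsets 7–8.
Offset 7 falls in char 3's range; it's byte 1 of D0 8E = 0xD0.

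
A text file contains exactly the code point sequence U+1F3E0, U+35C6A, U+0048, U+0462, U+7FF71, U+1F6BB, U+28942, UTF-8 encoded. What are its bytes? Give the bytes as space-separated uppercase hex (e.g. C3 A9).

U+1F3E0: 4-byte form → F0 9F 8F A0.
U+35C6A: 4-byte form → F0 B5 B1 AA.
U+0048: 1-byte form → 48.
U+0462: 2-byte form → D1 A2.
U+7FF71: 4-byte form → F1 BF BD B1.
U+1F6BB: 4-byte form → F0 9F 9A BB.
U+28942: 4-byte form → F0 A8 A5 82.
Concatenated (23 bytes): F0 9F 8F A0 F0 B5 B1 AA 48 D1 A2 F1 BF BD B1 F0 9F 9A BB F0 A8 A5 82.

F0 9F 8F A0 F0 B5 B1 AA 48 D1 A2 F1 BF BD B1 F0 9F 9A BB F0 A8 A5 82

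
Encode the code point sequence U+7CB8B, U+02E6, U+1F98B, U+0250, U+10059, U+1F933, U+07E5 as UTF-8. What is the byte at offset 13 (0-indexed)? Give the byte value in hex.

U+7CB8B → 4-byte form F1 BC AE 8B at offsets 0–3.
U+02E6 → 2-byte form CB A6 at offsets 4–5.
U+1F98B → 4-byte form F0 9F A6 8B at offsets 6–9.
U+0250 → 2-byte form C9 90 at offsets 10–11.
U+10059 → 4-byte form F0 90 81 99 at offsets 12–15.
Offset 13 falls in char 5's range; it's byte 2 of F0 90 81 99 = 0x90.

0x90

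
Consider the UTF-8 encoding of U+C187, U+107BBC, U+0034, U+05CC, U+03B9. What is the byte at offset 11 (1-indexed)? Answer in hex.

0xCE

1-indexed offset 11 is 0-indexed offset 10.
U+C187 → 3-byte form EC 86 87 at offsets 0–2.
U+107BBC → 4-byte form F4 87 AE BC at offsets 3–6.
U+0034 → 1-byte form 34 at offsets 7–7.
U+05CC → 2-byte form D7 8C at offsets 8–9.
U+03B9 → 2-byte form CE B9 at offsets 10–11.
Offset 10 falls in char 5's range; it's byte 1 of CE B9 = 0xCE.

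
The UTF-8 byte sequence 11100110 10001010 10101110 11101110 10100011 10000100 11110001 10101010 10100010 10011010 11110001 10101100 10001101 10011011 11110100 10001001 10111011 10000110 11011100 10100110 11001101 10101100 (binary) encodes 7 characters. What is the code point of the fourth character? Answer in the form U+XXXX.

U+6C35B

Offset 0: leading byte 0xE6 = 11100110 → 3-byte char #1 = E6 8A AE.
Offset 3: leading byte 0xEE = 11101110 → 3-byte char #2 = EE A3 84.
Offset 6: leading byte 0xF1 = 11110001 → 4-byte char #3 = F1 AA A2 9A.
Offset 10: leading byte 0xF1 = 11110001 → 4-byte char #4 = F1 AC 8D 9B.
Leading byte 0xF1 = 11110001 matches 11110xxx → 4-byte sequence.
Byte 1: 0xF1 = 11110001, payload 001 (3 bits).
Byte 2: 0xAC = 10101100 (10xxxxxx ✓), payload 101100.
Byte 3: 0x8D = 10001101 (10xxxxxx ✓), payload 001101.
Byte 4: 0x9B = 10011011 (10xxxxxx ✓), payload 011011.
Concatenate: 001101100001101011011 = 0x6C35B (21 bits → U+6C35B).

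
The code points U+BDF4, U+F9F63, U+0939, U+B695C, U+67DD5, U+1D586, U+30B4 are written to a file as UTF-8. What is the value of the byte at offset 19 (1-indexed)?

0xF0

1-indexed offset 19 is 0-indexed offset 18.
U+BDF4 → 3-byte form EB B7 B4 at offsets 0–2.
U+F9F63 → 4-byte form F3 B9 BD A3 at offsets 3–6.
U+0939 → 3-byte form E0 A4 B9 at offsets 7–9.
U+B695C → 4-byte form F2 B6 A5 9C at offsets 10–13.
U+67DD5 → 4-byte form F1 A7 B7 95 at offsets 14–17.
U+1D586 → 4-byte form F0 9D 96 86 at offsets 18–21.
Offset 18 falls in char 6's range; it's byte 1 of F0 9D 96 86 = 0xF0.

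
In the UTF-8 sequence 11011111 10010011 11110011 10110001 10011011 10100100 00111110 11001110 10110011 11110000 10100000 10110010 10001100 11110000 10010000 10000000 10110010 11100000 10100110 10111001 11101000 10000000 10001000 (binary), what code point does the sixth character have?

U+10032

Offset 0: leading byte 0xDF = 11011111 → 2-byte char #1 = DF 93.
Offset 2: leading byte 0xF3 = 11110011 → 4-byte char #2 = F3 B1 9B A4.
Offset 6: leading byte 0x3E = 00111110 → 1-byte char #3 = 3E.
Offset 7: leading byte 0xCE = 11001110 → 2-byte char #4 = CE B3.
Offset 9: leading byte 0xF0 = 11110000 → 4-byte char #5 = F0 A0 B2 8C.
Offset 13: leading byte 0xF0 = 11110000 → 4-byte char #6 = F0 90 80 B2.
Leading byte 0xF0 = 11110000 matches 11110xxx → 4-byte sequence.
Byte 1: 0xF0 = 11110000, payload 000 (3 bits).
Byte 2: 0x90 = 10010000 (10xxxxxx ✓), payload 010000.
Byte 3: 0x80 = 10000000 (10xxxxxx ✓), payload 000000.
Byte 4: 0xB2 = 10110010 (10xxxxxx ✓), payload 110010.
Concatenate: 000010000000000110010 = 0x10032 (21 bits → U+10032).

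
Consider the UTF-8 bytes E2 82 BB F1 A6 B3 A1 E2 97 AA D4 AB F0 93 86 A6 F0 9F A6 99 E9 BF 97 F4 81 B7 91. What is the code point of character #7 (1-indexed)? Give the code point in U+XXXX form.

Offset 0: leading byte 0xE2 = 11100010 → 3-byte char #1 = E2 82 BB.
Offset 3: leading byte 0xF1 = 11110001 → 4-byte char #2 = F1 A6 B3 A1.
Offset 7: leading byte 0xE2 = 11100010 → 3-byte char #3 = E2 97 AA.
Offset 10: leading byte 0xD4 = 11010100 → 2-byte char #4 = D4 AB.
Offset 12: leading byte 0xF0 = 11110000 → 4-byte char #5 = F0 93 86 A6.
Offset 16: leading byte 0xF0 = 11110000 → 4-byte char #6 = F0 9F A6 99.
Offset 20: leading byte 0xE9 = 11101001 → 3-byte char #7 = E9 BF 97.
Leading byte 0xE9 = 11101001 matches 1110xxxx → 3-byte sequence.
Byte 1: 0xE9 = 11101001, payload 1001 (4 bits).
Byte 2: 0xBF = 10111111 (10xxxxxx ✓), payload 111111.
Byte 3: 0x97 = 10010111 (10xxxxxx ✓), payload 010111.
Concatenate: 1001111111010111 = 0x9FD7 (16 bits → U+9FD7).

U+9FD7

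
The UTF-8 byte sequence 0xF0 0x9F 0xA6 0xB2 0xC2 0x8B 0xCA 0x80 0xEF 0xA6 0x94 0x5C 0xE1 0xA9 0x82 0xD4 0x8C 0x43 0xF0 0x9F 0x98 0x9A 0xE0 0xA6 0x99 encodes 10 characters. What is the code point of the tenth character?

Offset 0: leading byte 0xF0 = 11110000 → 4-byte char #1 = F0 9F A6 B2.
Offset 4: leading byte 0xC2 = 11000010 → 2-byte char #2 = C2 8B.
Offset 6: leading byte 0xCA = 11001010 → 2-byte char #3 = CA 80.
Offset 8: leading byte 0xEF = 11101111 → 3-byte char #4 = EF A6 94.
Offset 11: leading byte 0x5C = 01011100 → 1-byte char #5 = 5C.
Offset 12: leading byte 0xE1 = 11100001 → 3-byte char #6 = E1 A9 82.
Offset 15: leading byte 0xD4 = 11010100 → 2-byte char #7 = D4 8C.
Offset 17: leading byte 0x43 = 01000011 → 1-byte char #8 = 43.
Offset 18: leading byte 0xF0 = 11110000 → 4-byte char #9 = F0 9F 98 9A.
Offset 22: leading byte 0xE0 = 11100000 → 3-byte char #10 = E0 A6 99.
Leading byte 0xE0 = 11100000 matches 1110xxxx → 3-byte sequence.
Byte 1: 0xE0 = 11100000, payload 0000 (4 bits).
Byte 2: 0xA6 = 10100110 (10xxxxxx ✓), payload 100110.
Byte 3: 0x99 = 10011001 (10xxxxxx ✓), payload 011001.
Concatenate: 0000100110011001 = 0x999 (16 bits → U+0999).

U+0999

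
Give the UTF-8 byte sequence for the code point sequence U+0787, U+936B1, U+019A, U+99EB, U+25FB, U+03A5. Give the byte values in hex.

U+0787: 2-byte form → DE 87.
U+936B1: 4-byte form → F2 93 9A B1.
U+019A: 2-byte form → C6 9A.
U+99EB: 3-byte form → E9 A7 AB.
U+25FB: 3-byte form → E2 97 BB.
U+03A5: 2-byte form → CE A5.
Concatenated (16 bytes): DE 87 F2 93 9A B1 C6 9A E9 A7 AB E2 97 BB CE A5.

DE 87 F2 93 9A B1 C6 9A E9 A7 AB E2 97 BB CE A5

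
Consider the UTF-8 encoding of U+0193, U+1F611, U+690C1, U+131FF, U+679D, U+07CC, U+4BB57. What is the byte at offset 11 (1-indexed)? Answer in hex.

0xF0

1-indexed offset 11 is 0-indexed offset 10.
U+0193 → 2-byte form C6 93 at offsets 0–1.
U+1F611 → 4-byte form F0 9F 98 91 at offsets 2–5.
U+690C1 → 4-byte form F1 A9 83 81 at offsets 6–9.
U+131FF → 4-byte form F0 93 87 BF at offsets 10–13.
Offset 10 falls in char 4's range; it's byte 1 of F0 93 87 BF = 0xF0.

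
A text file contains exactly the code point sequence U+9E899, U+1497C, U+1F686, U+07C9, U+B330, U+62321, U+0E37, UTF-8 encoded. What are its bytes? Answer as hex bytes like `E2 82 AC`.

U+9E899: 4-byte form → F2 9E A2 99.
U+1497C: 4-byte form → F0 94 A5 BC.
U+1F686: 4-byte form → F0 9F 9A 86.
U+07C9: 2-byte form → DF 89.
U+B330: 3-byte form → EB 8C B0.
U+62321: 4-byte form → F1 A2 8C A1.
U+0E37: 3-byte form → E0 B8 B7.
Concatenated (24 bytes): F2 9E A2 99 F0 94 A5 BC F0 9F 9A 86 DF 89 EB 8C B0 F1 A2 8C A1 E0 B8 B7.

F2 9E A2 99 F0 94 A5 BC F0 9F 9A 86 DF 89 EB 8C B0 F1 A2 8C A1 E0 B8 B7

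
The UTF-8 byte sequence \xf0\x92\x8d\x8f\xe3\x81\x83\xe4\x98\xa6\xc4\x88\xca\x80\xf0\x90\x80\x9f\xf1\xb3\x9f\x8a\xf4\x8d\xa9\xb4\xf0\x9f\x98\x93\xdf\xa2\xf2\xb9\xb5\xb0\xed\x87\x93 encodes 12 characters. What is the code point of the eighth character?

U+10DA74

Offset 0: leading byte 0xF0 = 11110000 → 4-byte char #1 = F0 92 8D 8F.
Offset 4: leading byte 0xE3 = 11100011 → 3-byte char #2 = E3 81 83.
Offset 7: leading byte 0xE4 = 11100100 → 3-byte char #3 = E4 98 A6.
Offset 10: leading byte 0xC4 = 11000100 → 2-byte char #4 = C4 88.
Offset 12: leading byte 0xCA = 11001010 → 2-byte char #5 = CA 80.
Offset 14: leading byte 0xF0 = 11110000 → 4-byte char #6 = F0 90 80 9F.
Offset 18: leading byte 0xF1 = 11110001 → 4-byte char #7 = F1 B3 9F 8A.
Offset 22: leading byte 0xF4 = 11110100 → 4-byte char #8 = F4 8D A9 B4.
Leading byte 0xF4 = 11110100 matches 11110xxx → 4-byte sequence.
Byte 1: 0xF4 = 11110100, payload 100 (3 bits).
Byte 2: 0x8D = 10001101 (10xxxxxx ✓), payload 001101.
Byte 3: 0xA9 = 10101001 (10xxxxxx ✓), payload 101001.
Byte 4: 0xB4 = 10110100 (10xxxxxx ✓), payload 110100.
Concatenate: 100001101101001110100 = 0x10DA74 (21 bits → U+10DA74).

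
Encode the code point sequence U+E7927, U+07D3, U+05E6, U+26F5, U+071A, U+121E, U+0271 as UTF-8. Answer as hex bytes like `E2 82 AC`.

F3 A7 A4 A7 DF 93 D7 A6 E2 9B B5 DC 9A E1 88 9E C9 B1

U+E7927: 4-byte form → F3 A7 A4 A7.
U+07D3: 2-byte form → DF 93.
U+05E6: 2-byte form → D7 A6.
U+26F5: 3-byte form → E2 9B B5.
U+071A: 2-byte form → DC 9A.
U+121E: 3-byte form → E1 88 9E.
U+0271: 2-byte form → C9 B1.
Concatenated (18 bytes): F3 A7 A4 A7 DF 93 D7 A6 E2 9B B5 DC 9A E1 88 9E C9 B1.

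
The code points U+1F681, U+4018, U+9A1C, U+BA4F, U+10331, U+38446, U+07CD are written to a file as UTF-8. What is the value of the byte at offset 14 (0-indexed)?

0x90

U+1F681 → 4-byte form F0 9F 9A 81 at offsets 0–3.
U+4018 → 3-byte form E4 80 98 at offsets 4–6.
U+9A1C → 3-byte form E9 A8 9C at offsets 7–9.
U+BA4F → 3-byte form EB A9 8F at offsets 10–12.
U+10331 → 4-byte form F0 90 8C B1 at offsets 13–16.
Offset 14 falls in char 5's range; it's byte 2 of F0 90 8C B1 = 0x90.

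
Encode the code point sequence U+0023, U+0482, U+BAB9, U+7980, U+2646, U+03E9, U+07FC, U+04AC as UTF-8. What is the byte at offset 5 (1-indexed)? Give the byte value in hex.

1-indexed offset 5 is 0-indexed offset 4.
U+0023 → 1-byte form 23 at offsets 0–0.
U+0482 → 2-byte form D2 82 at offsets 1–2.
U+BAB9 → 3-byte form EB AA B9 at offsets 3–5.
Offset 4 falls in char 3's range; it's byte 2 of EB AA B9 = 0xAA.

0xAA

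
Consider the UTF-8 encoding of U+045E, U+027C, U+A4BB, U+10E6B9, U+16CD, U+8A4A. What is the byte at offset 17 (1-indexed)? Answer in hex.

1-indexed offset 17 is 0-indexed offset 16.
U+045E → 2-byte form D1 9E at offsets 0–1.
U+027C → 2-byte form C9 BC at offsets 2–3.
U+A4BB → 3-byte form EA 92 BB at offsets 4–6.
U+10E6B9 → 4-byte form F4 8E 9A B9 at offsets 7–10.
U+16CD → 3-byte form E1 9B 8D at offsets 11–13.
U+8A4A → 3-byte form E8 A9 8A at offsets 14–16.
Offset 16 falls in char 6's range; it's byte 3 of E8 A9 8A = 0x8A.

0x8A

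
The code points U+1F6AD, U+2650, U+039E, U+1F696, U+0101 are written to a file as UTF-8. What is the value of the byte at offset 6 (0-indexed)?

0x90

U+1F6AD → 4-byte form F0 9F 9A AD at offsets 0–3.
U+2650 → 3-byte form E2 99 90 at offsets 4–6.
Offset 6 falls in char 2's range; it's byte 3 of E2 99 90 = 0x90.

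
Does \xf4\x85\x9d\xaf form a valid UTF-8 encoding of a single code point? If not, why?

valid

Leading byte 0xF4 = 11110100 → 4-byte form.
Continuation bytes 0x85=10000101, 0x9D=10011101, 0xAF=10101111 all match 10xxxxxx.
Decoded value 0x10576F is ≥ 0x10000 (shortest form) and not a surrogate.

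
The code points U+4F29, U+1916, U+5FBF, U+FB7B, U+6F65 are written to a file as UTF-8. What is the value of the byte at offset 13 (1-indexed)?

1-indexed offset 13 is 0-indexed offset 12.
U+4F29 → 3-byte form E4 BC A9 at offsets 0–2.
U+1916 → 3-byte form E1 A4 96 at offsets 3–5.
U+5FBF → 3-byte form E5 BE BF at offsets 6–8.
U+FB7B → 3-byte form EF AD BB at offsets 9–11.
U+6F65 → 3-byte form E6 BD A5 at offsets 12–14.
Offset 12 falls in char 5's range; it's byte 1 of E6 BD A5 = 0xE6.

0xE6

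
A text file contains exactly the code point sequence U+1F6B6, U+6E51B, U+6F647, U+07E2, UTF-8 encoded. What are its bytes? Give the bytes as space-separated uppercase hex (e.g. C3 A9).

U+1F6B6: 4-byte form → F0 9F 9A B6.
U+6E51B: 4-byte form → F1 AE 94 9B.
U+6F647: 4-byte form → F1 AF 99 87.
U+07E2: 2-byte form → DF A2.
Concatenated (14 bytes): F0 9F 9A B6 F1 AE 94 9B F1 AF 99 87 DF A2.

F0 9F 9A B6 F1 AE 94 9B F1 AF 99 87 DF A2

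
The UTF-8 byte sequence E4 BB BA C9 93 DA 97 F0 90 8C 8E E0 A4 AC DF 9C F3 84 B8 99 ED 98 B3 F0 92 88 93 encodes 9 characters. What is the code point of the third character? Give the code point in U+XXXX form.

U+0697

Offset 0: leading byte 0xE4 = 11100100 → 3-byte char #1 = E4 BB BA.
Offset 3: leading byte 0xC9 = 11001001 → 2-byte char #2 = C9 93.
Offset 5: leading byte 0xDA = 11011010 → 2-byte char #3 = DA 97.
Leading byte 0xDA = 11011010 matches 110xxxxx → 2-byte sequence.
Byte 1: 0xDA = 11011010, payload 11010 (5 bits).
Byte 2: 0x97 = 10010111 (10xxxxxx ✓), payload 010111.
Concatenate: 11010010111 = 0x697 (11 bits → U+0697).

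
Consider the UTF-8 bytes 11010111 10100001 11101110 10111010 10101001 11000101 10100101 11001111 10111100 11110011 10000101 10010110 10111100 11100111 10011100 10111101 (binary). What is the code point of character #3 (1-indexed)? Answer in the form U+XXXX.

Offset 0: leading byte 0xD7 = 11010111 → 2-byte char #1 = D7 A1.
Offset 2: leading byte 0xEE = 11101110 → 3-byte char #2 = EE BA A9.
Offset 5: leading byte 0xC5 = 11000101 → 2-byte char #3 = C5 A5.
Leading byte 0xC5 = 11000101 matches 110xxxxx → 2-byte sequence.
Byte 1: 0xC5 = 11000101, payload 00101 (5 bits).
Byte 2: 0xA5 = 10100101 (10xxxxxx ✓), payload 100101.
Concatenate: 00101100101 = 0x165 (11 bits → U+0165).

U+0165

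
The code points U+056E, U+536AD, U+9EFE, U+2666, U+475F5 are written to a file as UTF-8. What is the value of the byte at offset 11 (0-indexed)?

U+056E → 2-byte form D5 AE at offsets 0–1.
U+536AD → 4-byte form F1 93 9A AD at offsets 2–5.
U+9EFE → 3-byte form E9 BB BE at offsets 6–8.
U+2666 → 3-byte form E2 99 A6 at offsets 9–11.
Offset 11 falls in char 4's range; it's byte 3 of E2 99 A6 = 0xA6.

0xA6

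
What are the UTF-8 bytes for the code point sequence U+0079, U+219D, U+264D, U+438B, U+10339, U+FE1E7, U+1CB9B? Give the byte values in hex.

U+0079: 1-byte form → 79.
U+219D: 3-byte form → E2 86 9D.
U+264D: 3-byte form → E2 99 8D.
U+438B: 3-byte form → E4 8E 8B.
U+10339: 4-byte form → F0 90 8C B9.
U+FE1E7: 4-byte form → F3 BE 87 A7.
U+1CB9B: 4-byte form → F0 9C AE 9B.
Concatenated (22 bytes): 79 E2 86 9D E2 99 8D E4 8E 8B F0 90 8C B9 F3 BE 87 A7 F0 9C AE 9B.

79 E2 86 9D E2 99 8D E4 8E 8B F0 90 8C B9 F3 BE 87 A7 F0 9C AE 9B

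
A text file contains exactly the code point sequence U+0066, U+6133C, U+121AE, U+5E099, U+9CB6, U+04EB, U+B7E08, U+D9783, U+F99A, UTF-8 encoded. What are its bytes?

66 F1 A1 8C BC F0 92 86 AE F1 9E 82 99 E9 B2 B6 D3 AB F2 B7 B8 88 F3 99 9E 83 EF A6 9A

U+0066: 1-byte form → 66.
U+6133C: 4-byte form → F1 A1 8C BC.
U+121AE: 4-byte form → F0 92 86 AE.
U+5E099: 4-byte form → F1 9E 82 99.
U+9CB6: 3-byte form → E9 B2 B6.
U+04EB: 2-byte form → D3 AB.
U+B7E08: 4-byte form → F2 B7 B8 88.
U+D9783: 4-byte form → F3 99 9E 83.
U+F99A: 3-byte form → EF A6 9A.
Concatenated (29 bytes): 66 F1 A1 8C BC F0 92 86 AE F1 9E 82 99 E9 B2 B6 D3 AB F2 B7 B8 88 F3 99 9E 83 EF A6 9A.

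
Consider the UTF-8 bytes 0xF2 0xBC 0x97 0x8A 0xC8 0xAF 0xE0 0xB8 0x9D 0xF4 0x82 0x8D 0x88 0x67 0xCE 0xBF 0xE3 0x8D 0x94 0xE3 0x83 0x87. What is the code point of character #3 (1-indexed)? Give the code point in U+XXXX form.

Offset 0: leading byte 0xF2 = 11110010 → 4-byte char #1 = F2 BC 97 8A.
Offset 4: leading byte 0xC8 = 11001000 → 2-byte char #2 = C8 AF.
Offset 6: leading byte 0xE0 = 11100000 → 3-byte char #3 = E0 B8 9D.
Leading byte 0xE0 = 11100000 matches 1110xxxx → 3-byte sequence.
Byte 1: 0xE0 = 11100000, payload 0000 (4 bits).
Byte 2: 0xB8 = 10111000 (10xxxxxx ✓), payload 111000.
Byte 3: 0x9D = 10011101 (10xxxxxx ✓), payload 011101.
Concatenate: 0000111000011101 = 0xE1D (16 bits → U+0E1D).

U+0E1D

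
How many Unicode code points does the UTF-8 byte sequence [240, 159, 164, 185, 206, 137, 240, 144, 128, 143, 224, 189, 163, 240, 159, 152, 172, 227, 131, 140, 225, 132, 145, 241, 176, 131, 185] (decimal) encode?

Byte at offset 0: 0xF0 = 11110000 → 4-byte char (#1). Advance 4.
Byte at offset 4: 0xCE = 11001110 → 2-byte char (#2). Advance 2.
Byte at offset 6: 0xF0 = 11110000 → 4-byte char (#3). Advance 4.
Byte at offset 10: 0xE0 = 11100000 → 3-byte char (#4). Advance 3.
Byte at offset 13: 0xF0 = 11110000 → 4-byte char (#5). Advance 4.
Byte at offset 17: 0xE3 = 11100011 → 3-byte char (#6). Advance 3.
Byte at offset 20: 0xE1 = 11100001 → 3-byte char (#7). Advance 3.
Byte at offset 23: 0xF1 = 11110001 → 4-byte char (#8). Advance 4.
Reached end at offset 27 after 8 code points.

8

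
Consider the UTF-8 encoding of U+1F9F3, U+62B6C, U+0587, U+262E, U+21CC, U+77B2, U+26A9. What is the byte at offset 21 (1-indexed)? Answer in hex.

0x9A

1-indexed offset 21 is 0-indexed offset 20.
U+1F9F3 → 4-byte form F0 9F A7 B3 at offsets 0–3.
U+62B6C → 4-byte form F1 A2 AD AC at offsets 4–7.
U+0587 → 2-byte form D6 87 at offsets 8–9.
U+262E → 3-byte form E2 98 AE at offsets 10–12.
U+21CC → 3-byte form E2 87 8C at offsets 13–15.
U+77B2 → 3-byte form E7 9E B2 at offsets 16–18.
U+26A9 → 3-byte form E2 9A A9 at offsets 19–21.
Offset 20 falls in char 7's range; it's byte 2 of E2 9A A9 = 0x9A.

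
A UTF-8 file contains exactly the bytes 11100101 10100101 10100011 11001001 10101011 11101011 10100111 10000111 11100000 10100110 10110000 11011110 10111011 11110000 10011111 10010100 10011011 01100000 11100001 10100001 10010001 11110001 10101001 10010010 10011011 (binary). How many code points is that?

9

Byte at offset 0: 0xE5 = 11100101 → 3-byte char (#1). Advance 3.
Byte at offset 3: 0xC9 = 11001001 → 2-byte char (#2). Advance 2.
Byte at offset 5: 0xEB = 11101011 → 3-byte char (#3). Advance 3.
Byte at offset 8: 0xE0 = 11100000 → 3-byte char (#4). Advance 3.
Byte at offset 11: 0xDE = 11011110 → 2-byte char (#5). Advance 2.
Byte at offset 13: 0xF0 = 11110000 → 4-byte char (#6). Advance 4.
Byte at offset 17: 0x60 = 01100000 → 1-byte char (#7). Advance 1.
Byte at offset 18: 0xE1 = 11100001 → 3-byte char (#8). Advance 3.
Byte at offset 21: 0xF1 = 11110001 → 4-byte char (#9). Advance 4.
Reached end at offset 25 after 9 code points.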